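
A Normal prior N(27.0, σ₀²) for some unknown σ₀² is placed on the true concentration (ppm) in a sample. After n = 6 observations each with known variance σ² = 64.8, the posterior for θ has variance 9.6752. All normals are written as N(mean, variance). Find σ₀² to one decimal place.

For the Normal–Normal model with known σ², precisions add: τ_n = τ₀ + n/σ².
So 1/σ₀² = 1/9.6752 − 6/64.8 = 0.103357 − 0.092593 = 0.010764.
Hence σ₀² = 1/0.010764 ≈ 92.9.

σ₀² = 92.9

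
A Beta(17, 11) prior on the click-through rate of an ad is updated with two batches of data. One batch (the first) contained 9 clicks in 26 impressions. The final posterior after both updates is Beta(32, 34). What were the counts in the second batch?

Sequential conjugate updates are equivalent to a single update on the pooled data, so total successes = posterior α − prior α and total failures = posterior β − prior β.
Total across both batches: 32−17=15 clicks, 34−11=23 non-clicks.
Subtract the first batch: 15−9=6 clicks and 23−17=6 non-clicks.

6 clicks and 6 non-clicks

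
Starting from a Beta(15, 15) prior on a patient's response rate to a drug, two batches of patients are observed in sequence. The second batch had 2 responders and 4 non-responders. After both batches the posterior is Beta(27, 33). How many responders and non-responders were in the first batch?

10 responders and 14 non-responders

Because Beta–binomial updating is additive in the counts, the combined data contributed (α_post−α_prior, β_post−β_prior) successes and failures.
Total across both batches: 27−15=12 responders, 33−15=18 non-responders.
Subtract the second batch: 12−2=10 responders and 18−4=14 non-responders.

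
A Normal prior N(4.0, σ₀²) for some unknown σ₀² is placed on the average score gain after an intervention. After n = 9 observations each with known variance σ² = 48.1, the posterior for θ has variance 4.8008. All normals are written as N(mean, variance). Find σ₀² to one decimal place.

σ₀² = 47.2

Posterior precision equals prior precision plus data precision: 1/σ_n² = 1/σ₀² + n/σ².
So 1/σ₀² = 1/4.8008 − 9/48.1 = 0.208299 − 0.187110 = 0.021189.
Hence σ₀² = 1/0.021189 ≈ 47.2.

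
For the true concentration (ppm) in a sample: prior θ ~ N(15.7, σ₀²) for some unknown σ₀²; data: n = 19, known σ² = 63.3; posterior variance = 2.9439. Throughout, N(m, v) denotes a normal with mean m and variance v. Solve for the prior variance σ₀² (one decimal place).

For the Normal–Normal model with known σ², precisions add: τ_n = τ₀ + n/σ².
So 1/σ₀² = 1/2.9439 − 19/63.3 = 0.339685 − 0.300158 = 0.039527.
Hence σ₀² = 1/0.039527 ≈ 25.3.

σ₀² = 25.3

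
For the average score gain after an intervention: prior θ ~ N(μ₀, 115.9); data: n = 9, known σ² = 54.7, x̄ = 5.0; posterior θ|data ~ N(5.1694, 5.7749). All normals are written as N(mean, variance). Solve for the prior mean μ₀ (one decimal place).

μ₀ = 8.4

The posterior mean is a precision-weighted average: μ_n = (τ₀μ₀ + τ_data·x̄)/(τ₀+τ_data), with τ₀=1/σ₀² and τ_data=n/σ².
Here τ₀ = 1/115.9 = 0.008628 and τ_data = 9/54.7 = 0.164534, so τ_n = 0.173162.
Rearranging for μ₀: μ₀ = (μ_n·τ_n − τ_data·x̄)/τ₀ = (5.1694·0.173162 − 0.164534·5.0) / 0.008628 = 0.072474/0.008628 ≈ 8.4.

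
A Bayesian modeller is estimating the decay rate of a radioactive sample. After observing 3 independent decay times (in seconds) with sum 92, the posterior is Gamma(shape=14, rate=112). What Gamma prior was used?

Gamma(shape=11, rate=20)

Gamma–exponential conjugacy: posterior shape = α + n, posterior rate = β + Σtᵢ.
So α = 14 − 3 = 11 and β = 112 − 92 = 20.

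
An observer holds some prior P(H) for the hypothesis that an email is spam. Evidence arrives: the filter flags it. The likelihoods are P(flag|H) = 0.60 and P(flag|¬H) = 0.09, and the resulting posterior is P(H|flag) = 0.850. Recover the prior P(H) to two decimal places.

Bayes' rule in odds form gives O(H|E) = O(H)·[P(E|H)/P(E|¬H)], hence O(H) = O(H|E)/LR.
Posterior odds = 0.850/(1−0.850) = 5.6667. LR = 0.60/0.09 = 6.6667.
Prior odds = 5.6667/6.6667 = 0.8500, so P(H) = 0.8500/(1+0.8500) ≈ 0.46.

P(H) = 0.46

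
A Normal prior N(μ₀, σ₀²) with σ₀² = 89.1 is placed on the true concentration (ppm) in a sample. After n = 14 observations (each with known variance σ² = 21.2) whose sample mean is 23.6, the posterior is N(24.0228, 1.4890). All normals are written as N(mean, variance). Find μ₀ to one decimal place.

μ₀ = 48.9

The posterior mean is a precision-weighted average: μ_n = (τ₀μ₀ + τ_data·x̄)/(τ₀+τ_data), with τ₀=1/σ₀² and τ_data=n/σ².
Here τ₀ = 1/89.1 = 0.011223 and τ_data = 14/21.2 = 0.660377, so τ_n = 0.671600.
Rearranging for μ₀: μ₀ = (μ_n·τ_n − τ_data·x̄)/τ₀ = (24.0228·0.671600 − 0.660377·23.6) / 0.011223 = 0.548815/0.011223 ≈ 48.9.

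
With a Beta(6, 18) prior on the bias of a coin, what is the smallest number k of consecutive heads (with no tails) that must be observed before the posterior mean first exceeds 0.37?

k = 5

After k heads and 0 tails the posterior is Beta(6+k, 18), with mean (6+k)/(6+18+k).
Set (6+k)/(24+k) > 0.37 and solve: k > (0.37·24 − 6)/(1 − 0.37) = 4.571.
The smallest integer exceeding 4.571 is 5.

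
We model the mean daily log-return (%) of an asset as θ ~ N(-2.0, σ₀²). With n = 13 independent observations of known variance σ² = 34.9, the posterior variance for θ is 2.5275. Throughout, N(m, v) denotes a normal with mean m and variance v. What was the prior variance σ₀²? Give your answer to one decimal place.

Posterior precision equals prior precision plus data precision: 1/σ_n² = 1/σ₀² + n/σ².
So 1/σ₀² = 1/2.5275 − 13/34.9 = 0.395648 − 0.372493 = 0.023155.
Hence σ₀² = 1/0.023155 ≈ 43.2.

σ₀² = 43.2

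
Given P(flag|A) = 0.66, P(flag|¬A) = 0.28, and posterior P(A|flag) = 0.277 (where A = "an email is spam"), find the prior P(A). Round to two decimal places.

P(A) = 0.14

Bayes' rule in odds form gives O(A|E) = O(A)·[P(E|A)/P(E|¬A)], hence O(A) = O(A|E)/LR.
Posterior odds = 0.277/(1−0.277) = 0.3831. LR = 0.66/0.28 = 2.3571.
Prior odds = 0.3831/2.3571 = 0.1625, so P(A) = 0.1625/(1+0.1625) ≈ 0.14.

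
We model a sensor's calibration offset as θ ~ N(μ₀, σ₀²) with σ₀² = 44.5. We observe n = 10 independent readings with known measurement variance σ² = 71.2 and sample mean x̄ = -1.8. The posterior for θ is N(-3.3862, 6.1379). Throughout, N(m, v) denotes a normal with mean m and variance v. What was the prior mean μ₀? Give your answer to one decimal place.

μ₀ = -13.3

With known observation variance, the Normal–Normal posterior has precision τ_n = τ₀ + n/σ² and mean μ_n = (τ₀μ₀ + (n/σ²)x̄)/τ_n.
Here τ₀ = 1/44.5 = 0.022472 and τ_data = 10/71.2 = 0.140449, so τ_n = 0.162921.
Rearranging for μ₀: μ₀ = (μ_n·τ_n − τ_data·x̄)/τ₀ = (-3.3862·0.162921 − 0.140449·-1.8) / 0.022472 = -0.298875/0.022472 ≈ -13.3.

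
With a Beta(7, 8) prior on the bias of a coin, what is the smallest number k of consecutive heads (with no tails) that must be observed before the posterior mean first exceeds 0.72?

After k heads and 0 tails the posterior is Beta(7+k, 8), with mean (7+k)/(7+8+k).
Set (7+k)/(15+k) > 0.72 and solve: k > (0.72·15 − 7)/(1 − 0.72) = 13.571.
The smallest integer exceeding 13.571 is 14.

k = 14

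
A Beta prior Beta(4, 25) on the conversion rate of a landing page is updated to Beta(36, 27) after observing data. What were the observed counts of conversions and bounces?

A Beta(α, β) prior with s successes and f failures in binomial data gives a Beta(α+s, β+f) posterior.
So s = 36 − 4 = 32 and f = 27 − 25 = 2.

32 conversions and 2 bounces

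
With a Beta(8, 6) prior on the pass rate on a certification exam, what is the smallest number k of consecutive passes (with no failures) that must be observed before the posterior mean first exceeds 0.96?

After k passes and 0 failures the posterior is Beta(8+k, 6), with mean (8+k)/(8+6+k).
Set (8+k)/(14+k) > 0.96 and solve: k > (0.96·14 − 8)/(1 − 0.96) = 136.000.
The smallest integer exceeding 136.000 is 137.

k = 137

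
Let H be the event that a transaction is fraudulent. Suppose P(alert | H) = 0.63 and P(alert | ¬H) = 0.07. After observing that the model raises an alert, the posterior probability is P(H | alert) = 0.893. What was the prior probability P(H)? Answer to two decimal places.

P(H) = 0.48

Bayes' rule in odds form gives O(H|E) = O(H)·[P(E|H)/P(E|¬H)], hence O(H) = O(H|E)/LR.
Posterior odds = 0.893/(1−0.893) = 8.3458. LR = 0.63/0.07 = 9.0000.
Prior odds = 8.3458/9.0000 = 0.9273, so P(H) = 0.9273/(1+0.9273) ≈ 0.48.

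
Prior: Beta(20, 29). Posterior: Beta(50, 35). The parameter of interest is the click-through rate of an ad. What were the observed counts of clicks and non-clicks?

30 clicks and 6 non-clicks

A Beta(a, b) prior with s successes and f failures in binomial data gives a Beta(a+s, b+f) posterior.
So s = 50 − 20 = 30 and f = 35 − 29 = 6.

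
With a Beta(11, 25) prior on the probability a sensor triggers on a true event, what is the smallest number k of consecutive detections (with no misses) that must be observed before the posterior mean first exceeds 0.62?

After k detections and 0 misses the posterior is Beta(11+k, 25), with mean (11+k)/(11+25+k).
Set (11+k)/(36+k) > 0.62 and solve: k > (0.62·36 − 11)/(1 − 0.62) = 29.789.
The smallest integer exceeding 29.789 is 30, and checking k=30: (41)/(66) = 0.6212 > 0.62.

k = 30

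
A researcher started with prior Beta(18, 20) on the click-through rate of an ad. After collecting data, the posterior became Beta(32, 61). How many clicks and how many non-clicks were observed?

14 clicks and 41 non-clicks

Under Beta–binomial conjugacy the posterior parameters are (a+s, b+f).
So s = 32 − 18 = 14 and f = 61 − 20 = 41.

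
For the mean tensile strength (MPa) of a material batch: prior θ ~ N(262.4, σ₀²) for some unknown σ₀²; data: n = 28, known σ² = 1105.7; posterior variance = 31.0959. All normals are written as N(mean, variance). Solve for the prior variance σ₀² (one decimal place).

σ₀² = 146.3

For the Normal–Normal model with known σ², precisions add: τ_n = τ₀ + n/σ².
So 1/σ₀² = 1/31.0959 − 28/1105.7 = 0.032159 − 0.025323 = 0.006836.
Hence σ₀² = 1/0.006836 ≈ 146.3.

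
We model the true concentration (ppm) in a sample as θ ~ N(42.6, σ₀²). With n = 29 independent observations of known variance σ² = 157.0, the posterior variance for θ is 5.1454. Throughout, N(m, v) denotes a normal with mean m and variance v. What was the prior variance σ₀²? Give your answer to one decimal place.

σ₀² = 103.8

For the Normal–Normal model with known σ², precisions add: τ_n = τ₀ + n/σ².
So 1/σ₀² = 1/5.1454 − 29/157.0 = 0.194348 − 0.184713 = 0.009635.
Hence σ₀² = 1/0.009635 ≈ 103.8.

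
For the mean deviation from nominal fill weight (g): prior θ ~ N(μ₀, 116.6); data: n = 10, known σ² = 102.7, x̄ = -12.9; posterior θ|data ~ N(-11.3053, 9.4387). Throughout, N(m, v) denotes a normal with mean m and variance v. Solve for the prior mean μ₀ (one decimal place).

μ₀ = 6.8

With known observation variance, the Normal–Normal posterior has precision τ_n = τ₀ + n/σ² and mean μ_n = (τ₀μ₀ + (n/σ²)x̄)/τ_n.
Here τ₀ = 1/116.6 = 0.008576 and τ_data = 10/102.7 = 0.097371, so τ_n = 0.105947.
Rearranging for μ₀: μ₀ = (μ_n·τ_n − τ_data·x̄)/τ₀ = (-11.3053·0.105947 − 0.097371·-12.9) / 0.008576 = 0.058323/0.008576 ≈ 6.8.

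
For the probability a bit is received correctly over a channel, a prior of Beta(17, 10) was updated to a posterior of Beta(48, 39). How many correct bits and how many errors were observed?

Beta is conjugate to the binomial likelihood: posterior = Beta(α+s, β+f).
Match parameters: s=48−17=31, f=39−10=29.

31 correct bits and 29 errors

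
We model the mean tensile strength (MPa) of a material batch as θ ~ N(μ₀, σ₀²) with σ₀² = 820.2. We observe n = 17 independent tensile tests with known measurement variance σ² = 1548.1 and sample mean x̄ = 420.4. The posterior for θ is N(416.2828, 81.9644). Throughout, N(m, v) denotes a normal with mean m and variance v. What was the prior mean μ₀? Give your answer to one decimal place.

The posterior mean is a precision-weighted average: μ_n = (τ₀μ₀ + τ_data·x̄)/(τ₀+τ_data), with τ₀=1/σ₀² and τ_data=n/σ².
Here τ₀ = 1/820.2 = 0.001219 and τ_data = 17/1548.1 = 0.010981, so τ_n = 0.012200.
Rearranging for μ₀: μ₀ = (μ_n·τ_n − τ_data·x̄)/τ₀ = (416.2828·0.012200 − 0.010981·420.4) / 0.001219 = 0.462238/0.001219 ≈ 379.2.

μ₀ = 379.2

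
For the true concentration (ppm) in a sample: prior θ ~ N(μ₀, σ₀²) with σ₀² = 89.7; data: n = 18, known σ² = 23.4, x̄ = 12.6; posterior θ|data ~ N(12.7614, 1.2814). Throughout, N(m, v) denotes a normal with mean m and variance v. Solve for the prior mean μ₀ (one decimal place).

μ₀ = 23.9

The posterior mean is a precision-weighted average: μ_n = (τ₀μ₀ + τ_data·x̄)/(τ₀+τ_data), with τ₀=1/σ₀² and τ_data=n/σ².
Here τ₀ = 1/89.7 = 0.011148 and τ_data = 18/23.4 = 0.769231, so τ_n = 0.780379.
Rearranging for μ₀: μ₀ = (μ_n·τ_n − τ_data·x̄)/τ₀ = (12.7614·0.780379 − 0.769231·12.6) / 0.011148 = 0.266418/0.011148 ≈ 23.9.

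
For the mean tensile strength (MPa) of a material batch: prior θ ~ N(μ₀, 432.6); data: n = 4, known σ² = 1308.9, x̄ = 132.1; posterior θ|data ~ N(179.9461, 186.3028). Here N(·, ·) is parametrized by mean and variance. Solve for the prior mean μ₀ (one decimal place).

The posterior mean is a precision-weighted average: μ_n = (τ₀μ₀ + τ_data·x̄)/(τ₀+τ_data), with τ₀=1/σ₀² and τ_data=n/σ².
Here τ₀ = 1/432.6 = 0.002312 and τ_data = 4/1308.9 = 0.003056, so τ_n = 0.005368.
Rearranging for μ₀: μ₀ = (μ_n·τ_n − τ_data·x̄)/τ₀ = (179.9461·0.005368 − 0.003056·132.1) / 0.002312 = 0.562253/0.002312 ≈ 243.2.

μ₀ = 243.2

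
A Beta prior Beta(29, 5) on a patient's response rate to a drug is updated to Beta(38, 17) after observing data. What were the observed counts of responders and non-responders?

9 responders and 12 non-responders

A Beta(α, β) prior with s successes and f failures in binomial data gives a Beta(α+s, β+f) posterior.
So s = 38 − 29 = 9 and f = 17 − 5 = 12.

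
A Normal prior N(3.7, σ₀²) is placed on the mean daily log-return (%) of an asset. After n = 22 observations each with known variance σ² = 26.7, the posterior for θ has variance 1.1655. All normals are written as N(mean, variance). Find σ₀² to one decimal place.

σ₀² = 29.4

For the Normal–Normal model with known σ², precisions add: τ_n = τ₀ + n/σ².
So 1/σ₀² = 1/1.1655 − 22/26.7 = 0.858001 − 0.823970 = 0.034031.
Hence σ₀² = 1/0.034031 ≈ 29.4.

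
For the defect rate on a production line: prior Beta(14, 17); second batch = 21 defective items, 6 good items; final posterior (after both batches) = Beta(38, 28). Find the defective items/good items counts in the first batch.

3 defective items and 5 good items

Because Beta–binomial updating is additive in the counts, the combined data contributed (α_post−α_prior, β_post−β_prior) successes and failures.
Total across both batches: 38−14=24 defective items, 28−17=11 good items.
Subtract the second batch: 24−21=3 defective items and 11−6=5 good items.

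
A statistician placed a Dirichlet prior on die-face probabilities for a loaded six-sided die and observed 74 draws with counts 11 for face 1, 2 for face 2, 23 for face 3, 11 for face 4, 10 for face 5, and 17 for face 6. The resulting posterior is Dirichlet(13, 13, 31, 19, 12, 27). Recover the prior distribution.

Dirichlet(2, 11, 8, 8, 2, 10)

For a Dirichlet(α) prior with multinomial counts c, the posterior is Dirichlet(α + c) componentwise.
Subtract each count from the matching posterior parameter: 13−11=2, 13−2=11, 31−23=8, 19−11=8, 12−10=2, 27−17=10.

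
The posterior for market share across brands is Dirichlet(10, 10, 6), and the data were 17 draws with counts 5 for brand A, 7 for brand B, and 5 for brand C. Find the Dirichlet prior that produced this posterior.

Dirichlet(5, 3, 1)

For a Dirichlet(α) prior with multinomial counts c, the posterior is Dirichlet(α + c) componentwise.
Subtract each count from the matching posterior parameter: 10−5=5, 10−7=3, 6−5=1.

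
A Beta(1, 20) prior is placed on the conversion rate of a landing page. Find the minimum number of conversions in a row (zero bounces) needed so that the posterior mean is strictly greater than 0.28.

After k conversions and 0 bounces the posterior is Beta(1+k, 20), with mean (1+k)/(1+20+k).
Set (1+k)/(21+k) > 0.28 and solve: k > (0.28·21 − 1)/(1 − 0.28) = 6.778.
The smallest integer exceeding 6.778 is 7, and checking k=7: (8)/(28) = 0.2857 > 0.28.

k = 7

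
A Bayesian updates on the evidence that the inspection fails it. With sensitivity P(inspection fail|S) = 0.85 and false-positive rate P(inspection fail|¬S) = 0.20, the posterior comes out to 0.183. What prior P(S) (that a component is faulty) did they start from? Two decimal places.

In odds form, posterior odds = prior odds × likelihood ratio, so prior odds = posterior odds ÷ LR.
Posterior odds = 0.183/(1−0.183) = 0.2240. LR = 0.85/0.20 = 4.2500.
Prior odds = 0.2240/4.2500 = 0.0527, so P(S) = 0.0527/(1+0.0527) ≈ 0.05.

P(S) = 0.05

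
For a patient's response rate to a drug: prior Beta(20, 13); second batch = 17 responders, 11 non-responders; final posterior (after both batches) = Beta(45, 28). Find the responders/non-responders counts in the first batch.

8 responders and 4 non-responders

Sequential conjugate updates are equivalent to a single update on the pooled data, so total successes = posterior α − prior α and total failures = posterior β − prior β.
Total across both batches: 45−20=25 responders, 28−13=15 non-responders.
Subtract the second batch: 25−17=8 responders and 15−11=4 non-responders.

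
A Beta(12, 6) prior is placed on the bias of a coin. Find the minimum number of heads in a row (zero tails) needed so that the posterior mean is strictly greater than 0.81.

k = 14

After k heads and 0 tails the posterior is Beta(12+k, 6), with mean (12+k)/(12+6+k).
Set (12+k)/(18+k) > 0.81 and solve: k > (0.81·18 − 12)/(1 − 0.81) = 13.579.
The smallest integer exceeding 13.579 is 14.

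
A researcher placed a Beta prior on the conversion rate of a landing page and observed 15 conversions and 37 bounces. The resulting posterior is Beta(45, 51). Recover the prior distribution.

Beta(30, 14)

A Beta(α, β) prior with s successes and f failures in binomial data gives a Beta(α+s, β+f) posterior.
Subtract the data counts: 45−15=30, 51−37=14.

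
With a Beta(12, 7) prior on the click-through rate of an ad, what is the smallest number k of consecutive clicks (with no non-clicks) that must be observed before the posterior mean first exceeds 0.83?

After k clicks and 0 non-clicks the posterior is Beta(12+k, 7), with mean (12+k)/(12+7+k).
Set (12+k)/(19+k) > 0.83 and solve: k > (0.83·19 − 12)/(1 − 0.83) = 22.176.
The smallest integer exceeding 22.176 is 23, and checking k=23: (35)/(42) = 0.8333 > 0.83.

k = 23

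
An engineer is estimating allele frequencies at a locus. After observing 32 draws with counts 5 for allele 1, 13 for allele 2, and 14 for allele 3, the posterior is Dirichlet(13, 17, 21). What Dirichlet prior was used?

Dirichlet(8, 4, 7)

For a Dirichlet(α) prior with multinomial counts c, the posterior is Dirichlet(α + c) componentwise.
Subtract each count from the matching posterior parameter: 13−5=8, 17−13=4, 21−14=7.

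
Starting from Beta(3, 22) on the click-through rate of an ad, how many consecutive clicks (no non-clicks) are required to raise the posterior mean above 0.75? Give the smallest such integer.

k = 64

After k clicks and 0 non-clicks the posterior is Beta(3+k, 22), with mean (3+k)/(3+22+k).
Set (3+k)/(25+k) > 0.75 and solve: k > (0.75·25 − 3)/(1 − 0.75) = 63.000.
The smallest integer exceeding 63.000 is 64.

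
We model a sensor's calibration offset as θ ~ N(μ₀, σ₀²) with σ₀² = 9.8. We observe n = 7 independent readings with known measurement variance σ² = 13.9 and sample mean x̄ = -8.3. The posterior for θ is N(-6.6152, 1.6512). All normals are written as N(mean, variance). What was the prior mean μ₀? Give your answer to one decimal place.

With known observation variance, the Normal–Normal posterior has precision τ_n = τ₀ + n/σ² and mean μ_n = (τ₀μ₀ + (n/σ²)x̄)/τ_n.
Here τ₀ = 1/9.8 = 0.102041 and τ_data = 7/13.9 = 0.503597, so τ_n = 0.605638.
Rearranging for μ₀: μ₀ = (μ_n·τ_n − τ_data·x̄)/τ₀ = (-6.6152·0.605638 − 0.503597·-8.3) / 0.102041 = 0.173439/0.102041 ≈ 1.7.

μ₀ = 1.7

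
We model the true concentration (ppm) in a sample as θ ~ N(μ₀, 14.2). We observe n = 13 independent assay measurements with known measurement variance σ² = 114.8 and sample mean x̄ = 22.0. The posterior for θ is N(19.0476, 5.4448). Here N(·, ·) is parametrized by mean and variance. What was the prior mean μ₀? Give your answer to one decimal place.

The posterior mean is a precision-weighted average: μ_n = (τ₀μ₀ + τ_data·x̄)/(τ₀+τ_data), with τ₀=1/σ₀² and τ_data=n/σ².
Here τ₀ = 1/14.2 = 0.070423 and τ_data = 13/114.8 = 0.113240, so τ_n = 0.183663.
Rearranging for μ₀: μ₀ = (μ_n·τ_n − τ_data·x̄)/τ₀ = (19.0476·0.183663 − 0.113240·22.0) / 0.070423 = 1.007059/0.070423 ≈ 14.3.

μ₀ = 14.3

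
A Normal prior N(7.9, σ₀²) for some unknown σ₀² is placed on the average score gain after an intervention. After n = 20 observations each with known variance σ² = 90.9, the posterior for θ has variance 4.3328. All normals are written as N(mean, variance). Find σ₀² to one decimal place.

For the Normal–Normal model with known σ², precisions add: τ_n = τ₀ + n/σ².
So 1/σ₀² = 1/4.3328 − 20/90.9 = 0.230798 − 0.220022 = 0.010776.
Hence σ₀² = 1/0.010776 ≈ 92.8.

σ₀² = 92.8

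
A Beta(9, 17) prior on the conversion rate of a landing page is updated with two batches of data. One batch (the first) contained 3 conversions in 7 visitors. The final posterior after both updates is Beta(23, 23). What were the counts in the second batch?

Sequential conjugate updates are equivalent to a single update on the pooled data, so total successes = posterior α − prior α and total failures = posterior β − prior β.
Total across both batches: 23−9=14 conversions, 23−17=6 bounces.
Subtract the first batch: 14−3=11 conversions and 6−4=2 bounces.

11 conversions and 2 bounces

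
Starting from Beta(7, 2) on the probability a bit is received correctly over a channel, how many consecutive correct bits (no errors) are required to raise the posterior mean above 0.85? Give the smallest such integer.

After k correct bits and 0 errors the posterior is Beta(7+k, 2), with mean (7+k)/(7+2+k).
Set (7+k)/(9+k) > 0.85 and solve: k > (0.85·9 − 7)/(1 − 0.85) = 4.333.
The smallest integer exceeding 4.333 is 5, and checking k=5: (12)/(14) = 0.8571 > 0.85.

k = 5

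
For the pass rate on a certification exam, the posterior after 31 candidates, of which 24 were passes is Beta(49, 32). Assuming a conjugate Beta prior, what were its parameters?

Beta(25, 25)

Under Beta–binomial conjugacy the posterior parameters are (a+s, b+f).
So a = 49 − 24 = 25 and b = 32 − 7 = 25.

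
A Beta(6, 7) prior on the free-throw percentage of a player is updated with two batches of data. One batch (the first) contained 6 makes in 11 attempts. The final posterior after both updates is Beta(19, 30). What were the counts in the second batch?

Because Beta–binomial updating is additive in the counts, the combined data contributed (α_post−α_prior, β_post−β_prior) successes and failures.
Total across both batches: 19−6=13 makes, 30−7=23 misses.
Subtract the first batch: 13−6=7 makes and 23−5=18 misses.

7 makes and 18 misses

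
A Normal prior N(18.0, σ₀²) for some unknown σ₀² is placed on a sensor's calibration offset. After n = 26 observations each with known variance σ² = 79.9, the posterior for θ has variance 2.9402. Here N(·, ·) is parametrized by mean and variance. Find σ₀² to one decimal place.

Posterior precision equals prior precision plus data precision: 1/σ_n² = 1/σ₀² + n/σ².
So 1/σ₀² = 1/2.9402 − 26/79.9 = 0.340113 − 0.325407 = 0.014706.
Hence σ₀² = 1/0.014706 ≈ 68.0.

σ₀² = 68.0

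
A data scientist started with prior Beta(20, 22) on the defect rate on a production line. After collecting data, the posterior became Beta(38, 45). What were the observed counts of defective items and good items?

18 defective items and 23 good items

Beta is conjugate to the binomial likelihood: posterior = Beta(a+s, b+f).
Match parameters: s=38−20=18, f=45−22=23.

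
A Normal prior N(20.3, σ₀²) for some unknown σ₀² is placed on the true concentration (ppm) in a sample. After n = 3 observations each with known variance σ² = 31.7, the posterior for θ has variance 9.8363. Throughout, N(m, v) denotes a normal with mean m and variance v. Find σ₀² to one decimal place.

Posterior precision equals prior precision plus data precision: 1/σ_n² = 1/σ₀² + n/σ².
So 1/σ₀² = 1/9.8363 − 3/31.7 = 0.101664 − 0.094637 = 0.007027.
Hence σ₀² = 1/0.007027 ≈ 142.3.

σ₀² = 142.3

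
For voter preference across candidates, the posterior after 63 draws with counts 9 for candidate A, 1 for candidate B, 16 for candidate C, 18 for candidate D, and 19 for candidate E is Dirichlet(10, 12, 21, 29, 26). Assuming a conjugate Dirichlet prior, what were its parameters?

For a Dirichlet(α) prior with multinomial counts c, the posterior is Dirichlet(α + c) componentwise.
Subtract each count from the matching posterior parameter: 10−9=1, 12−1=11, 21−16=5, 29−18=11, 26−19=7.

Dirichlet(1, 11, 5, 11, 7)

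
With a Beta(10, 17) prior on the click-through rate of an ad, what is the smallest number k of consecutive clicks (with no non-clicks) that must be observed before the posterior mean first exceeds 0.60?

After k clicks and 0 non-clicks the posterior is Beta(10+k, 17), with mean (10+k)/(10+17+k).
Set (10+k)/(27+k) > 0.60 and solve: k > (0.60·27 − 10)/(1 − 0.60) = 15.500.
The smallest integer exceeding 15.500 is 16.

k = 16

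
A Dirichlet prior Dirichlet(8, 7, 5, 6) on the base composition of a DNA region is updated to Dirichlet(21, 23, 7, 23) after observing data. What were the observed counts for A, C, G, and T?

For a Dirichlet(α) prior with multinomial counts c, the posterior is Dirichlet(α + c) componentwise.
Counts are posterior − prior componentwise: 21−8=13, 23−7=16, 7−5=2, 23−6=17.

counts (13, 16, 2, 17)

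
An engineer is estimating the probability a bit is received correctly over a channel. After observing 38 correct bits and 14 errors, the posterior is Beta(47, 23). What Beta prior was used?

Beta(9, 9)

Beta is conjugate to the binomial likelihood: posterior = Beta(a+s, b+f).
So a = 47 − 38 = 9 and b = 23 − 14 = 9.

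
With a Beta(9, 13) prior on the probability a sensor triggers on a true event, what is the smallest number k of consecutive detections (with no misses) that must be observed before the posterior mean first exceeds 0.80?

k = 44

After k detections and 0 misses the posterior is Beta(9+k, 13), with mean (9+k)/(9+13+k).
Set (9+k)/(22+k) > 0.80 and solve: k > (0.80·22 − 9)/(1 − 0.80) = 43.000.
The smallest integer exceeding 43.000 is 44.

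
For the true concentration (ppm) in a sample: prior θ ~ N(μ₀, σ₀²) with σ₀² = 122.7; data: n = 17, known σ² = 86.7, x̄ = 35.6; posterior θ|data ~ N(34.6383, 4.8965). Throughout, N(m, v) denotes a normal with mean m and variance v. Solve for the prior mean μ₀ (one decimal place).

The posterior mean is a precision-weighted average: μ_n = (τ₀μ₀ + τ_data·x̄)/(τ₀+τ_data), with τ₀=1/σ₀² and τ_data=n/σ².
Here τ₀ = 1/122.7 = 0.008150 and τ_data = 17/86.7 = 0.196078, so τ_n = 0.204228.
Rearranging for μ₀: μ₀ = (μ_n·τ_n − τ_data·x̄)/τ₀ = (34.6383·0.204228 − 0.196078·35.6) / 0.008150 = 0.093734/0.008150 ≈ 11.5.

μ₀ = 11.5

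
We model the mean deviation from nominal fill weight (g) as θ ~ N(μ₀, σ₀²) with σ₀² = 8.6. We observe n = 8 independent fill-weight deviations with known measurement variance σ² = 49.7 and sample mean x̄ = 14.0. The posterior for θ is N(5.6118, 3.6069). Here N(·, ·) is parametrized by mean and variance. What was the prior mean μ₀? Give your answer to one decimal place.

The posterior mean is a precision-weighted average: μ_n = (τ₀μ₀ + τ_data·x̄)/(τ₀+τ_data), with τ₀=1/σ₀² and τ_data=n/σ².
Here τ₀ = 1/8.6 = 0.116279 and τ_data = 8/49.7 = 0.160966, so τ_n = 0.277245.
Rearranging for μ₀: μ₀ = (μ_n·τ_n − τ_data·x̄)/τ₀ = (5.6118·0.277245 − 0.160966·14.0) / 0.116279 = -0.697681/0.116279 ≈ -6.0.

μ₀ = -6.0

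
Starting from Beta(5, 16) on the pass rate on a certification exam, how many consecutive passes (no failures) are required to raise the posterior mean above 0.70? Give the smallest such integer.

k = 33

After k passes and 0 failures the posterior is Beta(5+k, 16), with mean (5+k)/(5+16+k).
Set (5+k)/(21+k) > 0.70 and solve: k > (0.70·21 − 5)/(1 − 0.70) = 32.333.
The smallest integer exceeding 32.333 is 33, and checking k=33: (38)/(54) = 0.7037 > 0.70.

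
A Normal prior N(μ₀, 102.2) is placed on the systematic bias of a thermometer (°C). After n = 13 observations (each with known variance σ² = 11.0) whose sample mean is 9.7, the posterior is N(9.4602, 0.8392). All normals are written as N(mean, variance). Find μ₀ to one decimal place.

The posterior mean is a precision-weighted average: μ_n = (τ₀μ₀ + τ_data·x̄)/(τ₀+τ_data), with τ₀=1/σ₀² and τ_data=n/σ².
Here τ₀ = 1/102.2 = 0.009785 and τ_data = 13/11.0 = 1.181818, so τ_n = 1.191603.
Rearranging for μ₀: μ₀ = (μ_n·τ_n − τ_data·x̄)/τ₀ = (9.4602·1.191603 − 1.181818·9.7) / 0.009785 = -0.190832/0.009785 ≈ -19.5.

μ₀ = -19.5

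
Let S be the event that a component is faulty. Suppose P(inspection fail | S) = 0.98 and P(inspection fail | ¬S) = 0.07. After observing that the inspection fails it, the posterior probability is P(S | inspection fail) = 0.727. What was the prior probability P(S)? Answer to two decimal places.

P(S) = 0.16

Bayes' rule in odds form gives O(S|E) = O(S)·[P(E|S)/P(E|¬S)], hence O(S) = O(S|E)/LR.
Posterior odds = 0.727/(1−0.727) = 2.6630. LR = 0.98/0.07 = 14.0000.
Prior odds = 2.6630/14.0000 = 0.1902, so P(S) = 0.1902/(1+0.1902) ≈ 0.16.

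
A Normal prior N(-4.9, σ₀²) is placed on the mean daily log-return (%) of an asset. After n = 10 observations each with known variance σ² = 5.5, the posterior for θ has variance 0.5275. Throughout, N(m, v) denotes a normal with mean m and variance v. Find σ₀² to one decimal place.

For the Normal–Normal model with known σ², precisions add: τ_n = τ₀ + n/σ².
So 1/σ₀² = 1/0.5275 − 10/5.5 = 1.895735 − 1.818182 = 0.077553.
Hence σ₀² = 1/0.077553 ≈ 12.9.

σ₀² = 12.9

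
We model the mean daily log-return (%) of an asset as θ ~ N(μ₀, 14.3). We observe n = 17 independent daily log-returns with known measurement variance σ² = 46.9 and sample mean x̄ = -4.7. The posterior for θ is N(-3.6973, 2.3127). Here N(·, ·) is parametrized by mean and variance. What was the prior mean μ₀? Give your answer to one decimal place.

μ₀ = 1.5

The posterior mean is a precision-weighted average: μ_n = (τ₀μ₀ + τ_data·x̄)/(τ₀+τ_data), with τ₀=1/σ₀² and τ_data=n/σ².
Here τ₀ = 1/14.3 = 0.069930 and τ_data = 17/46.9 = 0.362473, so τ_n = 0.432403.
Rearranging for μ₀: μ₀ = (μ_n·τ_n − τ_data·x̄)/τ₀ = (-3.6973·0.432403 − 0.362473·-4.7) / 0.069930 = 0.104899/0.069930 ≈ 1.5.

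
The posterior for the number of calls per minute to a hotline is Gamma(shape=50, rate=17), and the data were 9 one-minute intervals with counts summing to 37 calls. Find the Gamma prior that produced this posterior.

Gamma(shape=13, rate=8)

A Gamma(α, β) prior (rate parametrization) on a Poisson rate with n observations summing to S gives posterior Gamma(α+S, β+n).
So α = 50 − 37 = 13 and β = 17 − 9 = 8.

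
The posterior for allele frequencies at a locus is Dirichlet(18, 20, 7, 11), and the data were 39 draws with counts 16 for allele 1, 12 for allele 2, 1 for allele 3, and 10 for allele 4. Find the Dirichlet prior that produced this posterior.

Dirichlet(2, 8, 6, 1)

For a Dirichlet(α) prior with multinomial counts c, the posterior is Dirichlet(α + c) componentwise.
Subtract each count from the matching posterior parameter: 18−16=2, 20−12=8, 7−1=6, 11−10=1.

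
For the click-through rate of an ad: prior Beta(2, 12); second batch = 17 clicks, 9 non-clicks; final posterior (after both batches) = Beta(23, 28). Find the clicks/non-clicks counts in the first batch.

4 clicks and 7 non-clicks

Because Beta–binomial updating is additive in the counts, the combined data contributed (α_post−α_prior, β_post−β_prior) successes and failures.
Total across both batches: 23−2=21 clicks, 28−12=16 non-clicks.
Subtract the second batch: 21−17=4 clicks and 16−9=7 non-clicks.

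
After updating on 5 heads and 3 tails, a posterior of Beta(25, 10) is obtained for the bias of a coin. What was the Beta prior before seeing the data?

Beta(20, 7)

Beta is conjugate to the binomial likelihood: posterior = Beta(α+s, β+f).
So α = 25 − 5 = 20 and β = 10 − 3 = 7.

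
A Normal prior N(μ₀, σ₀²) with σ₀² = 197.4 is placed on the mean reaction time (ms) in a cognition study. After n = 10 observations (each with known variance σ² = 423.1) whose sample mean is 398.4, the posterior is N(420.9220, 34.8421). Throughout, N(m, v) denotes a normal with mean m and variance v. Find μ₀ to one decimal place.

μ₀ = 526.0

With known observation variance, the Normal–Normal posterior has precision τ_n = τ₀ + n/σ² and mean μ_n = (τ₀μ₀ + (n/σ²)x̄)/τ_n.
Here τ₀ = 1/197.4 = 0.005066 and τ_data = 10/423.1 = 0.023635, so τ_n = 0.028701.
Rearranging for μ₀: μ₀ = (μ_n·τ_n − τ_data·x̄)/τ₀ = (420.9220·0.028701 − 0.023635·398.4) / 0.005066 = 2.664698/0.005066 ≈ 526.0.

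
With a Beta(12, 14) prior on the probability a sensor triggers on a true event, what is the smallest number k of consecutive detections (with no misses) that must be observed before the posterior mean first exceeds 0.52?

k = 4

After k detections and 0 misses the posterior is Beta(12+k, 14), with mean (12+k)/(12+14+k).
Set (12+k)/(26+k) > 0.52 and solve: k > (0.52·26 − 12)/(1 − 0.52) = 3.167.
The smallest integer exceeding 3.167 is 4.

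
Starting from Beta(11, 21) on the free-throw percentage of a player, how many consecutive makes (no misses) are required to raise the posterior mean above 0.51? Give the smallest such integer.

After k makes and 0 misses the posterior is Beta(11+k, 21), with mean (11+k)/(11+21+k).
Set (11+k)/(32+k) > 0.51 and solve: k > (0.51·32 − 11)/(1 − 0.51) = 10.857.
The smallest integer exceeding 10.857 is 11.

k = 11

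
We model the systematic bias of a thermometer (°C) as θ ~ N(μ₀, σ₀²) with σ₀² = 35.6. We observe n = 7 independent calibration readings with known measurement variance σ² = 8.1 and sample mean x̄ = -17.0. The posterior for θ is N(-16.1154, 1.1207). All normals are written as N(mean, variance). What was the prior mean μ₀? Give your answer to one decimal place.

μ₀ = 11.1

With known observation variance, the Normal–Normal posterior has precision τ_n = τ₀ + n/σ² and mean μ_n = (τ₀μ₀ + (n/σ²)x̄)/τ_n.
Here τ₀ = 1/35.6 = 0.028090 and τ_data = 7/8.1 = 0.864198, so τ_n = 0.892288.
Rearranging for μ₀: μ₀ = (μ_n·τ_n − τ_data·x̄)/τ₀ = (-16.1154·0.892288 − 0.864198·-17.0) / 0.028090 = 0.311788/0.028090 ≈ 11.1.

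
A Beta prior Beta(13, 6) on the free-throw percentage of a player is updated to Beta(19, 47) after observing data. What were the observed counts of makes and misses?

A Beta(a, b) prior with s successes and f failures in binomial data gives a Beta(a+s, b+f) posterior.
Match parameters: s=19−13=6, f=47−6=41.

6 makes and 41 misses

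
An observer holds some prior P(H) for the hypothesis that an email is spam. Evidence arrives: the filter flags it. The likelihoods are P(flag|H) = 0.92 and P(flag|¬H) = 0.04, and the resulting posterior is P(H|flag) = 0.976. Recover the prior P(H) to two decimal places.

In odds form, posterior odds = prior odds × likelihood ratio, so prior odds = posterior odds ÷ LR.
Posterior odds = 0.976/(1−0.976) = 40.6667. LR = 0.92/0.04 = 23.0000.
Prior odds = 40.6667/23.0000 = 1.7681, so P(H) = 1.7681/(1+1.7681) ≈ 0.64.

P(H) = 0.64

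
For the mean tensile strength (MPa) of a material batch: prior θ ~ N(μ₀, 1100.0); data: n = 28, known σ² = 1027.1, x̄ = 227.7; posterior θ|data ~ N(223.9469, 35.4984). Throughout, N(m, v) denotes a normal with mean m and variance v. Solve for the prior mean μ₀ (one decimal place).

μ₀ = 111.4

With known observation variance, the Normal–Normal posterior has precision τ_n = τ₀ + n/σ² and mean μ_n = (τ₀μ₀ + (n/σ²)x̄)/τ_n.
Here τ₀ = 1/1100.0 = 0.000909 and τ_data = 28/1027.1 = 0.027261, so τ_n = 0.028170.
Rearranging for μ₀: μ₀ = (μ_n·τ_n − τ_data·x̄)/τ₀ = (223.9469·0.028170 − 0.027261·227.7) / 0.000909 = 0.101254/0.000909 ≈ 111.4.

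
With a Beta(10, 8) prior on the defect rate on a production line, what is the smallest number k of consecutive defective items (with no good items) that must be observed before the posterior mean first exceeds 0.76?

k = 16

After k defective items and 0 good items the posterior is Beta(10+k, 8), with mean (10+k)/(10+8+k).
Set (10+k)/(18+k) > 0.76 and solve: k > (0.76·18 − 10)/(1 − 0.76) = 15.333.
The smallest integer exceeding 15.333 is 16, and checking k=16: (26)/(34) = 0.7647 > 0.76.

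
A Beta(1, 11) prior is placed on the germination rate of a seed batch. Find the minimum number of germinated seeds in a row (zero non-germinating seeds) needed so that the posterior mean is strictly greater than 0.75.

After k germinated seeds and 0 non-germinating seeds the posterior is Beta(1+k, 11), with mean (1+k)/(1+11+k).
Set (1+k)/(12+k) > 0.75 and solve: k > (0.75·12 − 1)/(1 − 0.75) = 32.000.
The smallest integer exceeding 32.000 is 33, and checking k=33: (34)/(45) = 0.7556 > 0.75.

k = 33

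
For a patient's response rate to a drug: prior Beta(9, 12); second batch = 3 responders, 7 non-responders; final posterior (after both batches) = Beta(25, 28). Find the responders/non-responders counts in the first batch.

13 responders and 9 non-responders

Because Beta–binomial updating is additive in the counts, the combined data contributed (α_post−α_prior, β_post−β_prior) successes and failures.
Total across both batches: 25−9=16 responders, 28−12=16 non-responders.
Subtract the second batch: 16−3=13 responders and 16−7=9 non-responders.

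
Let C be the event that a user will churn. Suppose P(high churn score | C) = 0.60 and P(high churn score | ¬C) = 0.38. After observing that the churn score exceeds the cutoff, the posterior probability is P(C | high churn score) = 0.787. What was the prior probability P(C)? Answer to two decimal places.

Bayes' rule in odds form gives O(C|E) = O(C)·[P(E|C)/P(E|¬C)], hence O(C) = O(C|E)/LR.
Posterior odds = 0.787/(1−0.787) = 3.6948. LR = 0.60/0.38 = 1.5789.
Prior odds = 3.6948/1.5789 = 2.3401, so P(C) = 2.3401/(1+2.3401) ≈ 0.70.

P(C) = 0.70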